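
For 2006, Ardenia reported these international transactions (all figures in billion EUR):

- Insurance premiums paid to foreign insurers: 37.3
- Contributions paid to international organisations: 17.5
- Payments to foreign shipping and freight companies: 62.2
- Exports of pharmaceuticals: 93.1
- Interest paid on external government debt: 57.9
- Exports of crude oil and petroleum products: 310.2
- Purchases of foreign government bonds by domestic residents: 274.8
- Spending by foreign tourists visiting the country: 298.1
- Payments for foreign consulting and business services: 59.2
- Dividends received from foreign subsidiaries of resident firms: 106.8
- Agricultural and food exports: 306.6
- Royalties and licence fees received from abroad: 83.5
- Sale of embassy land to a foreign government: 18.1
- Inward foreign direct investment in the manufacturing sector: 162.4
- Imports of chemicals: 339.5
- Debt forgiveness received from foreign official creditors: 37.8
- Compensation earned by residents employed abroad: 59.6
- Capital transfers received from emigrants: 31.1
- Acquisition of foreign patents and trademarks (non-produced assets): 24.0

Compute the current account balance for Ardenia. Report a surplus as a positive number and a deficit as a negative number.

684.3

Goods: 306.6 + 310.2 - 339.5 + 93.1 = 370.4
Services: -59.2 + 83.5 - 37.3 + 298.1 - 62.2 = 222.9
Primary income: -57.9 + 59.6 + 106.8 = 108.5
Secondary income: -17.5
Current account = 370.4 + 222.9 + 108.5 + (-17.5) = 684.3
(Excluded from the current account — financial account: purchases of foreign government bonds by domestic residents 274.8, inward foreign direct investment in the manufacturing sector 162.4; capital account: sale of embassy land to a foreign government 18.1, debt forgiveness received from foreign official creditors 37.8, capital transfers received from emigrants 31.1, acquisition of foreign patents and trademarks (non-produced assets) 24.0.)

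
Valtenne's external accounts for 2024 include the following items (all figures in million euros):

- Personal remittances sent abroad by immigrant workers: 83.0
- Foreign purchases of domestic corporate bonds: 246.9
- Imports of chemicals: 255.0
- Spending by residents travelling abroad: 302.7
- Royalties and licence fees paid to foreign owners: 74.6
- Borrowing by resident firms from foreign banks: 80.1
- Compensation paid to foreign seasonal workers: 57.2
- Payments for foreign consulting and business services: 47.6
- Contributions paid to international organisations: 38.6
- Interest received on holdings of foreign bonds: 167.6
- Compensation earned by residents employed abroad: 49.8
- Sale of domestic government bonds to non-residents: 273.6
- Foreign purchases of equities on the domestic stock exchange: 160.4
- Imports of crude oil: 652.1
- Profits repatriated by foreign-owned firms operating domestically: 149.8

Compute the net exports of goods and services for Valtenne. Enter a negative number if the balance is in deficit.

Goods: -652.1 - 255.0 = -907.1
Services: -302.7 - 74.6 - 47.6 = -424.9
Trade balance = -907.1 + (-424.9) = -1332.0
(Excluded from the trade balance — secondary income: personal remittances sent abroad by immigrant workers 83.0, contributions paid to international organisations 38.6; financial account: foreign purchases of domestic corporate bonds 246.9, borrowing by resident firms from foreign banks 80.1, sale of domestic government bonds to non-residents 273.6, foreign purchases of equities on the domestic stock exchange 160.4; primary income: compensation paid to foreign seasonal workers 57.2, interest received on holdings of foreign bonds 167.6, compensation earned by residents employed abroad 49.8, profits repatriated by foreign-owned firms operating domestically 149.8.)

-1332.0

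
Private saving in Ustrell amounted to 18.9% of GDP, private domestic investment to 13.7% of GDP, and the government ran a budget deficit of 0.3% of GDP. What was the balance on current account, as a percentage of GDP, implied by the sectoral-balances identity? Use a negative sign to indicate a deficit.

By the sectoral-balances identity, CA = (S_private - I) + (T - G).
Private balance = 18.9 - 13.7 = 5.2
Government balance (T - G) = -0.3
CA = 5.2 + (-0.3) = 4.9

4.9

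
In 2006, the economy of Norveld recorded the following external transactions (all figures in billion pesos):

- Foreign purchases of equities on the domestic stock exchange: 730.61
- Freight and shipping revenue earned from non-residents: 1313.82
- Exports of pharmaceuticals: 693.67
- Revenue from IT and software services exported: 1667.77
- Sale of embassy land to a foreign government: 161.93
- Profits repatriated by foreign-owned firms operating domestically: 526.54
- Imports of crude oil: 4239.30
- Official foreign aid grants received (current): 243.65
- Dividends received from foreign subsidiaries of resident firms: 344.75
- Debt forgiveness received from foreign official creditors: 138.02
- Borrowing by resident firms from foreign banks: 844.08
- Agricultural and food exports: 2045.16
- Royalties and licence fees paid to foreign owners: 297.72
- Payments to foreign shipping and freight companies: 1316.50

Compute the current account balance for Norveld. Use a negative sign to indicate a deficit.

-71.24

Goods: 2045.16 + 693.67 - 4239.30 = -1500.47
Services: 1313.82 - 297.72 + 1667.77 - 1316.50 = 1367.37
Primary income: -526.54 + 344.75 = -181.79
Secondary income: 243.65
Current account = (-1500.47) + 1367.37 + (-181.79) + 243.65 = -71.24
(Excluded from the current account — financial account: foreign purchases of equities on the domestic stock exchange 730.61, borrowing by resident firms from foreign banks 844.08; capital account: sale of embassy land to a foreign government 161.93, debt forgiveness received from foreign official creditors 138.02.)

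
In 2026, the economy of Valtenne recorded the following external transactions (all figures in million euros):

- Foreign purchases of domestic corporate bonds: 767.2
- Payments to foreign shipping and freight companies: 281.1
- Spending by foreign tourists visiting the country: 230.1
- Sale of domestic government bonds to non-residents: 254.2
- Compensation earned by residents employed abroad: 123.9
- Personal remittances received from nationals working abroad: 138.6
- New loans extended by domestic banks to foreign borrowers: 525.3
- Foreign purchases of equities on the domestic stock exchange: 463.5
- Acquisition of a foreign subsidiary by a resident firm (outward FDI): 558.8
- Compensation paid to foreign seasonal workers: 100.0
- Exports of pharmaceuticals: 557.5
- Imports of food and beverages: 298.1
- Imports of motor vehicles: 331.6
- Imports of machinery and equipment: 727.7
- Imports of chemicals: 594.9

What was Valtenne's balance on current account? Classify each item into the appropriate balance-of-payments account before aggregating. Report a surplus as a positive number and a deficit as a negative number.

-1283.3

Goods: -298.1 - 331.6 + 557.5 - 594.9 - 727.7 = -1394.8
Services: -281.1 + 230.1 = -51.0
Primary income: -100.0 + 123.9 = 23.9
Secondary income: 138.6
Current account = (-1394.8) + (-51.0) + 23.9 + 138.6 = -1283.3
(Excluded from the current account — financial account: foreign purchases of domestic corporate bonds 767.2, sale of domestic government bonds to non-residents 254.2, new loans extended by domestic banks to foreign borrowers 525.3, foreign purchases of equities on the domestic stock exchange 463.5, acquisition of a foreign subsidiary by a resident firm (outward FDI) 558.8.)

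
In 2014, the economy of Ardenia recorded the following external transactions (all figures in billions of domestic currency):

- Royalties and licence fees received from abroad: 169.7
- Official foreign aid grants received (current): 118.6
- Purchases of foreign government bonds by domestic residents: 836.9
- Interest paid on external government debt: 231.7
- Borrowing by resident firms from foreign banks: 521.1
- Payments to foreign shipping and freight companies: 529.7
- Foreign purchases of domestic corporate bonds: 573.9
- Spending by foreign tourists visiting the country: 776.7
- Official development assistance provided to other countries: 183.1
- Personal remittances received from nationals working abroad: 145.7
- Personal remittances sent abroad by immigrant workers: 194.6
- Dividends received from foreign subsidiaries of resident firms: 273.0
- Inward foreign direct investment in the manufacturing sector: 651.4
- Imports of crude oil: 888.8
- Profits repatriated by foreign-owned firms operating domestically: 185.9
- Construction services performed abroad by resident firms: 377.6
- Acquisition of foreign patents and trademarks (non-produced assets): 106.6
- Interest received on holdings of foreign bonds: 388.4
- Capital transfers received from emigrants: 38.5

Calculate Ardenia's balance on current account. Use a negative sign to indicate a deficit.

35.9

Goods: -888.8
Services: -529.7 + 169.7 + 377.6 + 776.7 = 794.3
Primary income: 273.0 - 185.9 - 231.7 + 388.4 = 243.8
Secondary income: 118.6 - 194.6 + 145.7 - 183.1 = -113.4
Current account = (-888.8) + 794.3 + 243.8 + (-113.4) = 35.9
(Excluded from the current account — financial account: purchases of foreign government bonds by domestic residents 836.9, borrowing by resident firms from foreign banks 521.1, foreign purchases of domestic corporate bonds 573.9, inward foreign direct investment in the manufacturing sector 651.4; capital account: acquisition of foreign patents and trademarks (non-produced assets) 106.6, capital transfers received from emigrants 38.5.)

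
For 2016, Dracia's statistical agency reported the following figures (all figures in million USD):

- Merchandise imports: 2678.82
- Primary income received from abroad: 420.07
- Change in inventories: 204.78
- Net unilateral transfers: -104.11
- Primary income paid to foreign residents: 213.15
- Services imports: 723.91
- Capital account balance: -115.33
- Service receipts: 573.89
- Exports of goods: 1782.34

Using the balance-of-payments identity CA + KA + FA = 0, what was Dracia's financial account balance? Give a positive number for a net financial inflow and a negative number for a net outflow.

1059.02

Goods balance = 1782.34 - 2678.82 = -896.48
Services balance = 573.89 - 723.91 = -150.02
Trade balance (goods + services) = -896.48 + (-150.02) = -1046.50
Net primary income = 420.07 - 213.15 = 206.92
Net secondary income = -104.11
Current account = -1046.50 + 206.92 + (-104.11) = -943.69
Financial account = -(-943.69 + (-115.33)) = 1059.02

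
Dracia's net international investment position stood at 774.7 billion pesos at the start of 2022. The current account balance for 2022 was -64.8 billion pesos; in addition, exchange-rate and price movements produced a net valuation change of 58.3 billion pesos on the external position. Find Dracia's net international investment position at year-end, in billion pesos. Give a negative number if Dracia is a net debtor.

768.2

Change in NIIP = current account + net valuation change = -64.8 + 58.3 = -6.5
End-of-year NIIP = 774.7 + (-6.5) = 768.2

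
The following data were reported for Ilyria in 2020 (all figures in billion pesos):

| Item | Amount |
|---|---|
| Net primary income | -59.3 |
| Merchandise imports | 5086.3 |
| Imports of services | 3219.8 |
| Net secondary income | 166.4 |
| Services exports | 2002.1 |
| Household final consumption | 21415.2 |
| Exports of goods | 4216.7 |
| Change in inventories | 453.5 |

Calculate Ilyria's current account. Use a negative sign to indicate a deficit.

-1980.2

Goods balance = 4216.7 - 5086.3 = -869.6
Services balance = 2002.1 - 3219.8 = -1217.7
Trade balance (goods + services) = -869.6 + (-1217.7) = -2087.3
Net primary income = -59.3
Net secondary income = 166.4
Current account = -2087.3 + (-59.3) + 166.4 = -1980.2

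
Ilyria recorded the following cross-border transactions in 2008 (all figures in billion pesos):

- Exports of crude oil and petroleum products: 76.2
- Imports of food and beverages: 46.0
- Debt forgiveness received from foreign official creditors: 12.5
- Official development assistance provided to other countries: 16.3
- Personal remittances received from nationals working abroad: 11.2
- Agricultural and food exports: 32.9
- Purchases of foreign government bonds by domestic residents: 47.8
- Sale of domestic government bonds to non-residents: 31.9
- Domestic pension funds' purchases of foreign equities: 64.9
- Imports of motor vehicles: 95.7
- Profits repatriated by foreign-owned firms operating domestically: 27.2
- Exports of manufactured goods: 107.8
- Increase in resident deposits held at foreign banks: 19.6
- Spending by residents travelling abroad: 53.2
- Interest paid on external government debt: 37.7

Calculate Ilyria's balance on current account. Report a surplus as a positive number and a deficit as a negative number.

-48.0

Goods: -95.7 + 32.9 + 107.8 - 46.0 + 76.2 = 75.2
Services: -53.2
Primary income: -27.2 - 37.7 = -64.9
Secondary income: -16.3 + 11.2 = -5.1
Current account = 75.2 + (-53.2) + (-64.9) + (-5.1) = -48.0
(Excluded from the current account — capital account: debt forgiveness received from foreign official creditors 12.5; financial account: purchases of foreign government bonds by domestic residents 47.8, sale of domestic government bonds to non-residents 31.9, domestic pension funds' purchases of foreign equities 64.9, increase in resident deposits held at foreign banks 19.6.)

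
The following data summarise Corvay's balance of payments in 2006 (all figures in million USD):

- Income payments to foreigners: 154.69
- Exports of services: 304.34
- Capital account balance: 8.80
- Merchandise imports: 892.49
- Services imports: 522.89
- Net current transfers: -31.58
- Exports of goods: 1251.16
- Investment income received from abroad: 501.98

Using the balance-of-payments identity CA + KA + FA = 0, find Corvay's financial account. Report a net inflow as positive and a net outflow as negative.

Goods balance = 1251.16 - 892.49 = 358.67
Services balance = 304.34 - 522.89 = -218.55
Trade balance (goods + services) = 358.67 + (-218.55) = 140.12
Net primary income = 501.98 - 154.69 = 347.29
Net secondary income = -31.58
Current account = 140.12 + 347.29 + (-31.58) = 455.83
Financial account = -(455.83 + 8.80) = -464.63

-464.63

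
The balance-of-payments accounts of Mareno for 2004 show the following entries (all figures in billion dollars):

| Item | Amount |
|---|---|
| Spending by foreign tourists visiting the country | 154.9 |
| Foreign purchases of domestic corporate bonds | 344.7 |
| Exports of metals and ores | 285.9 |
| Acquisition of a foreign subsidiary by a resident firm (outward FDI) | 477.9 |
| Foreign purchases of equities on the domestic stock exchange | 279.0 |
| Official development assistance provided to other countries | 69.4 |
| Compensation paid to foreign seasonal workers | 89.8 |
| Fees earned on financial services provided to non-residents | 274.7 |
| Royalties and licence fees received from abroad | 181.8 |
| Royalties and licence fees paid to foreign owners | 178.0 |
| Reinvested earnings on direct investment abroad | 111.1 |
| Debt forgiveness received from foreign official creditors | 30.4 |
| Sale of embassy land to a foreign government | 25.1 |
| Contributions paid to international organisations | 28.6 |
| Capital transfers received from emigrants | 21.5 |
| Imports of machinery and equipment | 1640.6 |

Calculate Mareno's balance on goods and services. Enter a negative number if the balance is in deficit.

-921.3

Goods: -1640.6 + 285.9 = -1354.7
Services: 181.8 + 154.9 + 274.7 - 178.0 = 433.4
Trade balance = -1354.7 + 433.4 = -921.3
(Excluded from the trade balance — financial account: foreign purchases of domestic corporate bonds 344.7, acquisition of a foreign subsidiary by a resident firm (outward FDI) 477.9, foreign purchases of equities on the domestic stock exchange 279.0; secondary income: official development assistance provided to other countries 69.4, contributions paid to international organisations 28.6; primary income: compensation paid to foreign seasonal workers 89.8, reinvested earnings on direct investment abroad 111.1; capital account: debt forgiveness received from foreign official creditors 30.4, sale of embassy land to a foreign government 25.1, capital transfers received from emigrants 21.5.)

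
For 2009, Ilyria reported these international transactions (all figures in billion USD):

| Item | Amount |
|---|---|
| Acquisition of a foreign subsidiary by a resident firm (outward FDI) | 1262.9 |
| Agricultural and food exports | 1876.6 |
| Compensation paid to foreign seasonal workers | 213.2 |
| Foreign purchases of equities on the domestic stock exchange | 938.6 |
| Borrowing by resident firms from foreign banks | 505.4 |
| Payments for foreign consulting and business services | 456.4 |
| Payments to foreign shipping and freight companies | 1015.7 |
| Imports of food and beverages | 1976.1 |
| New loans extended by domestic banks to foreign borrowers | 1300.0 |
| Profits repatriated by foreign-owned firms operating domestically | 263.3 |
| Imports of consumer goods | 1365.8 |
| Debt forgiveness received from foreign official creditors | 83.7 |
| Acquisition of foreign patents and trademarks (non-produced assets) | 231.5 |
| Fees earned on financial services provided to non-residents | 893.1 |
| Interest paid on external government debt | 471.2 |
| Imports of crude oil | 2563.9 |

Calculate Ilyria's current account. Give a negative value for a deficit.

-5555.9

Goods: 1876.6 - 2563.9 - 1365.8 - 1976.1 = -4029.2
Services: -456.4 + 893.1 - 1015.7 = -579.0
Primary income: -213.2 - 263.3 - 471.2 = -947.7
Current account = (-4029.2) + (-579.0) + (-947.7) = -5555.9
(Excluded from the current account — financial account: acquisition of a foreign subsidiary by a resident firm (outward FDI) 1262.9, foreign purchases of equities on the domestic stock exchange 938.6, borrowing by resident firms from foreign banks 505.4, new loans extended by domestic banks to foreign borrowers 1300.0; capital account: debt forgiveness received from foreign official creditors 83.7, acquisition of foreign patents and trademarks (non-produced assets) 231.5.)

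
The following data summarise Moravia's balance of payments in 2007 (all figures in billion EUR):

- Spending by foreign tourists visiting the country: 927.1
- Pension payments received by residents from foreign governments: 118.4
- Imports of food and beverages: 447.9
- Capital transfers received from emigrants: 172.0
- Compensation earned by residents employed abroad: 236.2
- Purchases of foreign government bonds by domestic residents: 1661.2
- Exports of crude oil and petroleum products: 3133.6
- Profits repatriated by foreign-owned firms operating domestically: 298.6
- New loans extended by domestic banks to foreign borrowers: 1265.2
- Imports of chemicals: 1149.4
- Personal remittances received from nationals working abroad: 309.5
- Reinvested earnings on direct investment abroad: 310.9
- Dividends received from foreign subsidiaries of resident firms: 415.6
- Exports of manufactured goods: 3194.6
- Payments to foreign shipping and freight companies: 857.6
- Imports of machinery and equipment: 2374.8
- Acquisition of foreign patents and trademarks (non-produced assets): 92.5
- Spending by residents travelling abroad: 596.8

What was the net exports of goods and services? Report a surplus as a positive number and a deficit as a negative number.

1828.8

Goods: 3194.6 - 2374.8 - 447.9 + 3133.6 - 1149.4 = 2356.1
Services: 927.1 - 857.6 - 596.8 = -527.3
Trade balance = 2356.1 + (-527.3) = 1828.8
(Excluded from the trade balance — secondary income: pension payments received by residents from foreign governments 118.4, personal remittances received from nationals working abroad 309.5; capital account: capital transfers received from emigrants 172.0, acquisition of foreign patents and trademarks (non-produced assets) 92.5; primary income: compensation earned by residents employed abroad 236.2, profits repatriated by foreign-owned firms operating domestically 298.6, reinvested earnings on direct investment abroad 310.9, dividends received from foreign subsidiaries of resident firms 415.6; financial account: purchases of foreign government bonds by domestic residents 1661.2, new loans extended by domestic banks to foreign borrowers 1265.2.)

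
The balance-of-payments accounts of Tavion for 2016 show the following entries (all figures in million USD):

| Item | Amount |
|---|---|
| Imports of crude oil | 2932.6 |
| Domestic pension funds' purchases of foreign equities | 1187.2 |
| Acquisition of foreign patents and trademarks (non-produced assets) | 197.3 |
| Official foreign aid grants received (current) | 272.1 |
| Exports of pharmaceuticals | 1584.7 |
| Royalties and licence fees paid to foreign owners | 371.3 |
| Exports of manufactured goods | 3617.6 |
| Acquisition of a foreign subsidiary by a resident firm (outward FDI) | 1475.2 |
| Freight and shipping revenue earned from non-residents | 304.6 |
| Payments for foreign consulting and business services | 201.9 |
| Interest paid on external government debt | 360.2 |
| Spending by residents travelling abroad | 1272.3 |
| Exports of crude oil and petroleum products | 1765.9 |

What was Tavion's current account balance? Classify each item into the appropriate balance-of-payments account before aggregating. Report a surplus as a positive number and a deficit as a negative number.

Goods: 1584.7 + 1765.9 + 3617.6 - 2932.6 = 4035.6
Services: 304.6 - 201.9 - 371.3 - 1272.3 = -1540.9
Primary income: -360.2
Secondary income: 272.1
Current account = 4035.6 + (-1540.9) + (-360.2) + 272.1 = 2406.6
(Excluded from the current account — financial account: domestic pension funds' purchases of foreign equities 1187.2, acquisition of a foreign subsidiary by a resident firm (outward FDI) 1475.2; capital account: acquisition of foreign patents and trademarks (non-produced assets) 197.3.)

2406.6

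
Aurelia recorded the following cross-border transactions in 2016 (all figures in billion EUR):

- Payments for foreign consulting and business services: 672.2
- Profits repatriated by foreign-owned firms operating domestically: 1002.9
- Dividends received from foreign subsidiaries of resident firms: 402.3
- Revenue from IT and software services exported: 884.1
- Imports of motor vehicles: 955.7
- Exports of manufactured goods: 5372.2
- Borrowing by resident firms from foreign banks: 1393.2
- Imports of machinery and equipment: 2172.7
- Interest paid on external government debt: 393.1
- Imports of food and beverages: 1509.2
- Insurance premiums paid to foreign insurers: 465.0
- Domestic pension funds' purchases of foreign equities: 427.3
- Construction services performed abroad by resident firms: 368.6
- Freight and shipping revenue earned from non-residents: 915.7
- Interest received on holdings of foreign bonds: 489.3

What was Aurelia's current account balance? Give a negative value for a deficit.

Goods: 5372.2 - 1509.2 - 2172.7 - 955.7 = 734.6
Services: 915.7 - 465.0 + 368.6 - 672.2 + 884.1 = 1031.2
Primary income: -393.1 - 1002.9 + 489.3 + 402.3 = -504.4
Current account = 734.6 + 1031.2 + (-504.4) = 1261.4
(Excluded from the current account — financial account: borrowing by resident firms from foreign banks 1393.2, domestic pension funds' purchases of foreign equities 427.3.)

1261.4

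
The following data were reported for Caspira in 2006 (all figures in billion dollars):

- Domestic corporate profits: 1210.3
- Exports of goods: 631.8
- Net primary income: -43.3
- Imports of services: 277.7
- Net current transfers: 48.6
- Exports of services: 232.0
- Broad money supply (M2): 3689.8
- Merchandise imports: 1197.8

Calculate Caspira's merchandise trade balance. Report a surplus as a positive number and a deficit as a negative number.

-566.0

Goods balance = 631.8 - 1197.8 = -566.0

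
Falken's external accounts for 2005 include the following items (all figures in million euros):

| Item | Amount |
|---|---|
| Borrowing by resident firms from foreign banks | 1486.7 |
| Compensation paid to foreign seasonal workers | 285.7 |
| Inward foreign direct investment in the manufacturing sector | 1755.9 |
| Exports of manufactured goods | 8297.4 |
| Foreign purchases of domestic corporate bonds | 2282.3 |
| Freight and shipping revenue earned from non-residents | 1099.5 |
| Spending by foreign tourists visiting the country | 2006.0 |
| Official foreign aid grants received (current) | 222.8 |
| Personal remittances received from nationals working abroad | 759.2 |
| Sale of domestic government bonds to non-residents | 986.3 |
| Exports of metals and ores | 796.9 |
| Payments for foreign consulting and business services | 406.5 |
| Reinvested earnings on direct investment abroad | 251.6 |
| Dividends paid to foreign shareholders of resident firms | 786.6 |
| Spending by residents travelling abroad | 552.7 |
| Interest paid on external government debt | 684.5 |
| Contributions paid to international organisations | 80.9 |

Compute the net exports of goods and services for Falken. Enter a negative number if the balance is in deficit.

Goods: 8297.4 + 796.9 = 9094.3
Services: -406.5 - 552.7 + 2006.0 + 1099.5 = 2146.3
Trade balance = 9094.3 + 2146.3 = 11240.6
(Excluded from the trade balance — financial account: borrowing by resident firms from foreign banks 1486.7, inward foreign direct investment in the manufacturing sector 1755.9, foreign purchases of domestic corporate bonds 2282.3, sale of domestic government bonds to non-residents 986.3; primary income: compensation paid to foreign seasonal workers 285.7, reinvested earnings on direct investment abroad 251.6, dividends paid to foreign shareholders of resident firms 786.6, interest paid on external government debt 684.5; secondary income: official foreign aid grants received (current) 222.8, personal remittances received from nationals working abroad 759.2, contributions paid to international organisations 80.9.)

11240.6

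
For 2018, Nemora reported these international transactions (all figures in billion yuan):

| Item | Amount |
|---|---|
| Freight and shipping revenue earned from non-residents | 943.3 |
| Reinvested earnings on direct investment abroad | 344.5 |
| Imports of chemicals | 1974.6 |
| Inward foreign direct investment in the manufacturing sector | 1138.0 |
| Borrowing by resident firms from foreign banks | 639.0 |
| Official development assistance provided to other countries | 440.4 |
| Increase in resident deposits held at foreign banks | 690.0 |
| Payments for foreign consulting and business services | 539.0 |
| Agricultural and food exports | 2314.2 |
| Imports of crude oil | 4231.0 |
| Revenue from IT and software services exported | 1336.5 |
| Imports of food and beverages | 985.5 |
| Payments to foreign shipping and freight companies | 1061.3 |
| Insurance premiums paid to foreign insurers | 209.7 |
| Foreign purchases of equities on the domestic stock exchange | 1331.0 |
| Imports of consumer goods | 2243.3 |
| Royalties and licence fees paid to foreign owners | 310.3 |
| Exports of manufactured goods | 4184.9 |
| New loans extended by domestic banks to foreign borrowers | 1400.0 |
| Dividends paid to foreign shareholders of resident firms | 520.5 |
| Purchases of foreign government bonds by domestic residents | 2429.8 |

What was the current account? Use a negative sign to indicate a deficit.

Goods: -1974.6 + 2314.2 - 2243.3 - 985.5 + 4184.9 - 4231.0 = -2935.3
Services: 943.3 - 1061.3 - 310.3 - 209.7 - 539.0 + 1336.5 = 159.5
Primary income: 344.5 - 520.5 = -176.0
Secondary income: -440.4
Current account = (-2935.3) + 159.5 + (-176.0) + (-440.4) = -3392.2
(Excluded from the current account — financial account: inward foreign direct investment in the manufacturing sector 1138.0, borrowing by resident firms from foreign banks 639.0, increase in resident deposits held at foreign banks 690.0, foreign purchases of equities on the domestic stock exchange 1331.0, new loans extended by domestic banks to foreign borrowers 1400.0, purchases of foreign government bonds by domestic residents 2429.8.)

-3392.2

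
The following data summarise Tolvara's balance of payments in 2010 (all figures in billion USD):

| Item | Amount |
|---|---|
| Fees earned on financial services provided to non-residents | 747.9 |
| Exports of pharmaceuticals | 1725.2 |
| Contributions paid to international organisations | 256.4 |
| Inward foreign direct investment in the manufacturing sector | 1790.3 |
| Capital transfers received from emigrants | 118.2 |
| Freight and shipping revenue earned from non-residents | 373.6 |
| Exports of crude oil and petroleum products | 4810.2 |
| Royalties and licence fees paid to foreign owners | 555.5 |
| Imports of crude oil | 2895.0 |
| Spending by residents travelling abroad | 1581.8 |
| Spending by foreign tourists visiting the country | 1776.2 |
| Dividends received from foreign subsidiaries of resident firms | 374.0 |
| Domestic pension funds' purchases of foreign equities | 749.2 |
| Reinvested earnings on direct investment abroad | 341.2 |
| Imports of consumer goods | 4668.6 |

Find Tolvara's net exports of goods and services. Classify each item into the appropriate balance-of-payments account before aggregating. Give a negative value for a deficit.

-267.8

Goods: -2895.0 + 4810.2 - 4668.6 + 1725.2 = -1028.2
Services: 373.6 + 1776.2 - 1581.8 - 555.5 + 747.9 = 760.4
Trade balance = -1028.2 + 760.4 = -267.8
(Excluded from the trade balance — secondary income: contributions paid to international organisations 256.4; financial account: inward foreign direct investment in the manufacturing sector 1790.3, domestic pension funds' purchases of foreign equities 749.2; capital account: capital transfers received from emigrants 118.2; primary income: dividends received from foreign subsidiaries of resident firms 374.0, reinvested earnings on direct investment abroad 341.2.)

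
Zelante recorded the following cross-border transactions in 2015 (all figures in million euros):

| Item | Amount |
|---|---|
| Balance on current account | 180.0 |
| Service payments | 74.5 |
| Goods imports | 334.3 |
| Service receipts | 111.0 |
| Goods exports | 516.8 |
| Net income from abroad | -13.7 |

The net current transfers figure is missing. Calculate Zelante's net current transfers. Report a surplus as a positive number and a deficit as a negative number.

-25.3

Current account = goods balance + services balance + net primary income + net secondary income
Sum of the known components = 205.3
Net current transfers = CA - (known components) = 180.0 - 205.3 = -25.3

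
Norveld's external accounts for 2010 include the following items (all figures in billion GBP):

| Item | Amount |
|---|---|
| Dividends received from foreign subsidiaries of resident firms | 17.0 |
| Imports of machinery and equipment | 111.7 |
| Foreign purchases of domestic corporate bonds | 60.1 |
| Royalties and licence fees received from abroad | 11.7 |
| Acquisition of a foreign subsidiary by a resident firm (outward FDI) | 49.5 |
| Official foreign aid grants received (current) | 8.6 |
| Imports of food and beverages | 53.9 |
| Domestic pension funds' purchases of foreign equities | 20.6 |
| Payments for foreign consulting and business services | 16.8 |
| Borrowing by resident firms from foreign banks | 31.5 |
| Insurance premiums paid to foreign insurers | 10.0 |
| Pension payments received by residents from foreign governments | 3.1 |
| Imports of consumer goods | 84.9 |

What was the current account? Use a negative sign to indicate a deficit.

-236.9

Goods: -111.7 - 53.9 - 84.9 = -250.5
Services: -16.8 + 11.7 - 10.0 = -15.1
Primary income: 17.0
Secondary income: 8.6 + 3.1 = 11.7
Current account = (-250.5) + (-15.1) + 17.0 + 11.7 = -236.9
(Excluded from the current account — financial account: foreign purchases of domestic corporate bonds 60.1, acquisition of a foreign subsidiary by a resident firm (outward FDI) 49.5, domestic pension funds' purchases of foreign equities 20.6, borrowing by resident firms from foreign banks 31.5.)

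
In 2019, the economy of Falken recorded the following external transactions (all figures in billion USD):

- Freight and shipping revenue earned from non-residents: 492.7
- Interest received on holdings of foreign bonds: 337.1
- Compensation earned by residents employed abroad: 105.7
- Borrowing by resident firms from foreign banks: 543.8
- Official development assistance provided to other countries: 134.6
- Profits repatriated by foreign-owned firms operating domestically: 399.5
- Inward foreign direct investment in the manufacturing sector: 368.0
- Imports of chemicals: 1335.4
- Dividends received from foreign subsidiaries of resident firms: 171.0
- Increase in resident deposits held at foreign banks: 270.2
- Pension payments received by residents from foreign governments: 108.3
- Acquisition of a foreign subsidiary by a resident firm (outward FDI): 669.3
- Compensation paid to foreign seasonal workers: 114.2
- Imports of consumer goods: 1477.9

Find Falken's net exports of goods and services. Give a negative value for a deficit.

Goods: -1477.9 - 1335.4 = -2813.3
Services: 492.7
Trade balance = -2813.3 + 492.7 = -2320.6
(Excluded from the trade balance — primary income: interest received on holdings of foreign bonds 337.1, compensation earned by residents employed abroad 105.7, profits repatriated by foreign-owned firms operating domestically 399.5, dividends received from foreign subsidiaries of resident firms 171.0, compensation paid to foreign seasonal workers 114.2; financial account: borrowing by resident firms from foreign banks 543.8, inward foreign direct investment in the manufacturing sector 368.0, increase in resident deposits held at foreign banks 270.2, acquisition of a foreign subsidiary by a resident firm (outward FDI) 669.3; secondary income: official development assistance provided to other countries 134.6, pension payments received by residents from foreign governments 108.3.)

-2320.6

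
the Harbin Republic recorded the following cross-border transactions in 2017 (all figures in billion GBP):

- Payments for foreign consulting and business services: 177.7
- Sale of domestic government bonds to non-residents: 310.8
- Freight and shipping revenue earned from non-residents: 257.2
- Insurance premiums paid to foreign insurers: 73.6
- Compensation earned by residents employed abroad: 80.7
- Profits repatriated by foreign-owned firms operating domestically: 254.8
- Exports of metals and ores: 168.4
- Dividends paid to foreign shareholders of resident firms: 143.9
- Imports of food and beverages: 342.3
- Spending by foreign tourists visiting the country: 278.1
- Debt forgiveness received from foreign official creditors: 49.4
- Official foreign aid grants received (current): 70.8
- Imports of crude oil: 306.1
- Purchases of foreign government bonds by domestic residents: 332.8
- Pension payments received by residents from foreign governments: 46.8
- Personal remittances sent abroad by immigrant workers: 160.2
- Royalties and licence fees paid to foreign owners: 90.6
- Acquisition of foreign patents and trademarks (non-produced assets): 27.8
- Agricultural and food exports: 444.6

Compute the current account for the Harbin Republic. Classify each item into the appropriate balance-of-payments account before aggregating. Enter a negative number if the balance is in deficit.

Goods: -306.1 + 168.4 - 342.3 + 444.6 = -35.4
Services: -90.6 - 177.7 - 73.6 + 257.2 + 278.1 = 193.4
Primary income: -143.9 + 80.7 - 254.8 = -318.0
Secondary income: -160.2 + 46.8 + 70.8 = -42.6
Current account = (-35.4) + 193.4 + (-318.0) + (-42.6) = -202.6
(Excluded from the current account — financial account: sale of domestic government bonds to non-residents 310.8, purchases of foreign government bonds by domestic residents 332.8; capital account: debt forgiveness received from foreign official creditors 49.4, acquisition of foreign patents and trademarks (non-produced assets) 27.8.)

-202.6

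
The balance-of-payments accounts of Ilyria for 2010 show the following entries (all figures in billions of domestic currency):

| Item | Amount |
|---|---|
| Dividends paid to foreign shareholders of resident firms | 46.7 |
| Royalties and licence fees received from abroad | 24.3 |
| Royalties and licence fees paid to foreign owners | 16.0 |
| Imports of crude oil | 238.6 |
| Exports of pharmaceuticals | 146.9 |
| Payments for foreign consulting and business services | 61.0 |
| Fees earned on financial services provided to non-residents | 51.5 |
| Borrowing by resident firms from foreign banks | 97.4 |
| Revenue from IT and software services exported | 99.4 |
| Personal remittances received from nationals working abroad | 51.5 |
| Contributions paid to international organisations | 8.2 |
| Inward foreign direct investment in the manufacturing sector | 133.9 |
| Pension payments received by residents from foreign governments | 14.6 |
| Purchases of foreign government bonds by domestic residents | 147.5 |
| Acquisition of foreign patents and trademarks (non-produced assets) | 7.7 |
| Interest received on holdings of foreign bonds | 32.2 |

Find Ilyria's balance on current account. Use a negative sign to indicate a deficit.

49.9

Goods: 146.9 - 238.6 = -91.7
Services: 24.3 - 61.0 + 99.4 + 51.5 - 16.0 = 98.2
Primary income: 32.2 - 46.7 = -14.5
Secondary income: -8.2 + 51.5 + 14.6 = 57.9
Current account = (-91.7) + 98.2 + (-14.5) + 57.9 = 49.9
(Excluded from the current account — financial account: borrowing by resident firms from foreign banks 97.4, inward foreign direct investment in the manufacturing sector 133.9, purchases of foreign government bonds by domestic residents 147.5; capital account: acquisition of foreign patents and trademarks (non-produced assets) 7.7.)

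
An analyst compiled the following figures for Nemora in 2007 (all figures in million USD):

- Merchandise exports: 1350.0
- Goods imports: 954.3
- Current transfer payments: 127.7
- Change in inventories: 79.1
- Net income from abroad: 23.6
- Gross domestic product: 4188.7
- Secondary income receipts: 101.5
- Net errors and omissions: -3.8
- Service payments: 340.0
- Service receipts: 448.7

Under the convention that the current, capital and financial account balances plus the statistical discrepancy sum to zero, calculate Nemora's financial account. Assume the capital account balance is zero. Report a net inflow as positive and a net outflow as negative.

Goods balance = 1350.0 - 954.3 = 395.7
Services balance = 448.7 - 340.0 = 108.7
Trade balance (goods + services) = 395.7 + 108.7 = 504.4
Net primary income = 23.6
Net secondary income = 101.5 - 127.7 = -26.2
Current account = 504.4 + 23.6 + (-26.2) = 501.8
Financial account = -(501.8 + (-3.8)) = -498.0

-498.0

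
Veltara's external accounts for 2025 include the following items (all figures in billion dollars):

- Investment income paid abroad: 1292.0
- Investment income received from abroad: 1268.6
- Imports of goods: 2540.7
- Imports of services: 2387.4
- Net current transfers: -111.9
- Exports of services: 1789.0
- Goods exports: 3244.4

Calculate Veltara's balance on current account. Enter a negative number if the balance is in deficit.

-30.0

Goods balance = 3244.4 - 2540.7 = 703.7
Services balance = 1789.0 - 2387.4 = -598.4
Trade balance (goods + services) = 703.7 + (-598.4) = 105.3
Net primary income = 1268.6 - 1292.0 = -23.4
Net secondary income = -111.9
Current account = 105.3 + (-23.4) + (-111.9) = -30.0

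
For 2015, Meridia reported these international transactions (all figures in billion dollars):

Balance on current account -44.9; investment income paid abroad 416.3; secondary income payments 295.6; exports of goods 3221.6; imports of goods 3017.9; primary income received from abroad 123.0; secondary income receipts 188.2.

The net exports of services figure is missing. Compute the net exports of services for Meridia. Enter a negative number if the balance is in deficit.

152.1

Current account = goods balance + services balance + net primary income + net secondary income
Sum of the known components = -197.0
Net exports of services = CA - (known components) = -44.9 - (-197.0) = 152.1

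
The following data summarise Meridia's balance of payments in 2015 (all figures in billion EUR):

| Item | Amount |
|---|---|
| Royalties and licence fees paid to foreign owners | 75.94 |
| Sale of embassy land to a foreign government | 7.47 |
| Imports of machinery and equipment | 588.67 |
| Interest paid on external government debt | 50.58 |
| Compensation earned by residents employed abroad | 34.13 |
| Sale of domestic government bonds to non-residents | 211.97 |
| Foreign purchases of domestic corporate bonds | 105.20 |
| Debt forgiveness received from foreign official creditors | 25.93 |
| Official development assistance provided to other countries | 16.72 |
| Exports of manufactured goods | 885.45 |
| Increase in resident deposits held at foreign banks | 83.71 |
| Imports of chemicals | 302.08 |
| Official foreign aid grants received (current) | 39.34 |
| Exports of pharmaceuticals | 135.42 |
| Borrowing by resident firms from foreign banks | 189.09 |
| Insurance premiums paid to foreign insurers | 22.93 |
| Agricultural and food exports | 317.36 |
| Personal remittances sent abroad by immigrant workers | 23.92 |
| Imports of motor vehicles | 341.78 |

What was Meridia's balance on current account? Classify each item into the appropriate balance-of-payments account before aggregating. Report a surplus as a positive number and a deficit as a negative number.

Goods: -302.08 - 341.78 + 135.42 - 588.67 + 885.45 + 317.36 = 105.70
Services: -22.93 - 75.94 = -98.87
Primary income: 34.13 - 50.58 = -16.45
Secondary income: -16.72 - 23.92 + 39.34 = -1.30
Current account = 105.70 + (-98.87) + (-16.45) + (-1.30) = -10.92
(Excluded from the current account — capital account: sale of embassy land to a foreign government 7.47, debt forgiveness received from foreign official creditors 25.93; financial account: sale of domestic government bonds to non-residents 211.97, foreign purchases of domestic corporate bonds 105.20, increase in resident deposits held at foreign banks 83.71, borrowing by resident firms from foreign banks 189.09.)

-10.92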